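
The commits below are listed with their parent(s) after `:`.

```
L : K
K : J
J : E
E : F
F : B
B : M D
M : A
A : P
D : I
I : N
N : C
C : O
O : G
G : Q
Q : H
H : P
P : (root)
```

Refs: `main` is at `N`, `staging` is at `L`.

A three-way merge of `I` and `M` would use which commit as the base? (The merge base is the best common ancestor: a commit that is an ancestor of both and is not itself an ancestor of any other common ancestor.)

Ancestors of I: {C, G, H, I, N, O, P, Q}.
Ancestors of M: {A, M, P}.
Common ancestors: {P}.
The only common ancestor is P, so it is the merge base.

P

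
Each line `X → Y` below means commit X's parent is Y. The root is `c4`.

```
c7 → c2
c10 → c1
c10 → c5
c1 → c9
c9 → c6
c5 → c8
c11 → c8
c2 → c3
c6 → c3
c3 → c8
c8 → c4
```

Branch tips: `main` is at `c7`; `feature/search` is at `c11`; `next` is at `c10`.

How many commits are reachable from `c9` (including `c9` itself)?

Walking parent pointers from c9: reachable set = {c3, c4, c6, c8, c9}.
That is 5 commits.

5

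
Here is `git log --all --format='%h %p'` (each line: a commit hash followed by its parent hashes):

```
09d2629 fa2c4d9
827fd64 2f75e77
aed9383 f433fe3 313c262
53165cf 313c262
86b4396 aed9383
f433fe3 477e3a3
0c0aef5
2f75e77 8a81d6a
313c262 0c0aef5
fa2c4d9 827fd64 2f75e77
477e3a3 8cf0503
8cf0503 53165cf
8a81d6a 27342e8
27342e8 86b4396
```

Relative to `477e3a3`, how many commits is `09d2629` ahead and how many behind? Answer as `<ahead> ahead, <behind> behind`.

Reachable from 09d2629: {09d2629, 0c0aef5, 27342e8, 2f75e77, 313c262, 477e3a3, 53165cf, 827fd64, 86b4396, 8a81d6a, 8cf0503, aed9383, f433fe3, fa2c4d9}.
Reachable from 477e3a3: {0c0aef5, 313c262, 477e3a3, 53165cf, 8cf0503}.
Only in 09d2629's history (ahead): {09d2629, 27342e8, 2f75e77, 827fd64, 86b4396, 8a81d6a, aed9383, f433fe3, fa2c4d9} — 9.
Only in 477e3a3's history (behind): {} — 0.

9 ahead, 0 behind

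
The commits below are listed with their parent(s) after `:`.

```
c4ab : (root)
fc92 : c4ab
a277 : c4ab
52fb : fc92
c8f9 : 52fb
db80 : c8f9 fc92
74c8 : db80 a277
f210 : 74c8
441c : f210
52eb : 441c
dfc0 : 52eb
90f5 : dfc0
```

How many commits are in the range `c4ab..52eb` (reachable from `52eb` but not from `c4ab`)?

Reachable from 52eb: {441c, 52eb, 52fb, 74c8, a277, c4ab, c8f9, db80, f210, fc92}.
Reachable from c4ab: {c4ab}.
In 52eb's history but not c4ab's: {441c, 52eb, 52fb, 74c8, a277, c8f9, db80, f210, fc92} — 9 commits.

9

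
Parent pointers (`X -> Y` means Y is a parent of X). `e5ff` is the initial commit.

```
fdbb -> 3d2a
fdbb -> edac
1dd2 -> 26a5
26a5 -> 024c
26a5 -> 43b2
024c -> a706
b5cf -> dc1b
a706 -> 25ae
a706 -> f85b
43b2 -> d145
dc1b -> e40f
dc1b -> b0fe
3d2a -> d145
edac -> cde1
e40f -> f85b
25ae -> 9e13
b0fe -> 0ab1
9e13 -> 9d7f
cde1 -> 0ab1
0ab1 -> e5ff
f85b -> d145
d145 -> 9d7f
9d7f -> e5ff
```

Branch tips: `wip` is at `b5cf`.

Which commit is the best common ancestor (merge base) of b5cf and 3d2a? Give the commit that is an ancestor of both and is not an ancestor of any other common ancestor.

Ancestors of b5cf: {0ab1, 9d7f, b0fe, b5cf, d145, dc1b, e40f, e5ff, f85b}.
Ancestors of 3d2a: {3d2a, 9d7f, d145, e5ff}.
Common ancestors: {9d7f, d145, e5ff}.
Among these, d145 is not an ancestor of any other common ancestor — it is the merge base.

d145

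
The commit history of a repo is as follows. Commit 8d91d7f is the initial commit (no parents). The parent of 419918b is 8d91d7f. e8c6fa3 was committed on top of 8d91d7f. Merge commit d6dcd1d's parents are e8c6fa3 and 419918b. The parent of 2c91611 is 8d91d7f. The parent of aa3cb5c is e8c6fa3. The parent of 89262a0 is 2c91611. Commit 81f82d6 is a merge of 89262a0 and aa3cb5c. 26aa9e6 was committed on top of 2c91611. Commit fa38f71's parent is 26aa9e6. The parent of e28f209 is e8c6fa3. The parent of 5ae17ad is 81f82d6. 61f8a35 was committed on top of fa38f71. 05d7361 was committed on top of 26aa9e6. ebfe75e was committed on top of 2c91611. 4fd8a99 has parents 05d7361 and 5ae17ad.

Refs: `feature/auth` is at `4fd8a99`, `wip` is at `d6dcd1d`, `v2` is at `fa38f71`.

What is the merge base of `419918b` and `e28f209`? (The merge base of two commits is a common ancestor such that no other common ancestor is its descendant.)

8d91d7f

Ancestors of 419918b: {419918b, 8d91d7f}.
Ancestors of e28f209: {8d91d7f, e28f209, e8c6fa3}.
Common ancestors: {8d91d7f}.
The only common ancestor is 8d91d7f, so it is the merge base.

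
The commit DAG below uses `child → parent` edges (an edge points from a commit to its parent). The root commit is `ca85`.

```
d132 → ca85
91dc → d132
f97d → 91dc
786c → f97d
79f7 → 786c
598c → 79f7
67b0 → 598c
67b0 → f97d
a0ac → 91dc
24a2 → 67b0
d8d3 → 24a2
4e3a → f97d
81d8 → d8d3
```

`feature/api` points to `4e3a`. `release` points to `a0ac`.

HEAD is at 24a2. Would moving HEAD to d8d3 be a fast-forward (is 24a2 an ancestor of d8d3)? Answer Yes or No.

A fast-forward from 24a2 to d8d3 is possible iff 24a2 is an ancestor of d8d3.
Ancestors of d8d3: {24a2, 598c, 67b0, 786c, 79f7, 91dc, ca85, d132, d8d3, f97d}.
24a2 is among them, so fast-forward is possible.

Yes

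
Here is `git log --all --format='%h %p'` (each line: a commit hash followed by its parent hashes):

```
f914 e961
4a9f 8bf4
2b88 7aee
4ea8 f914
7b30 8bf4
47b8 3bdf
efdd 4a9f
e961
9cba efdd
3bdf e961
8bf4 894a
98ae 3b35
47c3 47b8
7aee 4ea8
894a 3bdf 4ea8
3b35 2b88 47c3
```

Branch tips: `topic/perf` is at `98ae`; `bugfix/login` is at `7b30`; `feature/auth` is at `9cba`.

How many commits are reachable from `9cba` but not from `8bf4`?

3

Reachable from 9cba: {3bdf, 4a9f, 4ea8, 894a, 8bf4, 9cba, e961, efdd, f914}.
Reachable from 8bf4: {3bdf, 4ea8, 894a, 8bf4, e961, f914}.
In 9cba's history but not 8bf4's: {4a9f, 9cba, efdd} — 3 commits.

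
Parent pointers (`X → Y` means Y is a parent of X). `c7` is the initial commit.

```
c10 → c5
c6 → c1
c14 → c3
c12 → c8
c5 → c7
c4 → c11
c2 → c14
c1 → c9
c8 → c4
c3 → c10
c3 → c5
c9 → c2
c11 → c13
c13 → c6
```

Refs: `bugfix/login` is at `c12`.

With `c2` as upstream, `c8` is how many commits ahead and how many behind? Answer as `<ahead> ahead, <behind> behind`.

7 ahead, 0 behind

Reachable from c8: {c1, c10, c11, c13, c14, c2, c3, c4, c5, c6, c7, c8, c9}.
Reachable from c2: {c10, c14, c2, c3, c5, c7}.
Only in c8's history (ahead): {c1, c11, c13, c4, c6, c8, c9} — 7.
Only in c2's history (behind): {} — 0.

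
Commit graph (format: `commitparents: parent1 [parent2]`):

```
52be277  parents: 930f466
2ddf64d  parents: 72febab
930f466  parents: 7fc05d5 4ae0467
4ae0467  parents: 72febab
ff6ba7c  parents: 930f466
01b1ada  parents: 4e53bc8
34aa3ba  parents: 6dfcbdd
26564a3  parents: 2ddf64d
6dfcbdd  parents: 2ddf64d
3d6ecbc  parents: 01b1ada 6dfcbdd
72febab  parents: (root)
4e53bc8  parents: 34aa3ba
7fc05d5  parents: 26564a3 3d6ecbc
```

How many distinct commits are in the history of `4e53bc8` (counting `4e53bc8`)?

Walking parent pointers from 4e53bc8: reachable set = {2ddf64d, 34aa3ba, 4e53bc8, 6dfcbdd, 72febab}.
That is 5 commits.

5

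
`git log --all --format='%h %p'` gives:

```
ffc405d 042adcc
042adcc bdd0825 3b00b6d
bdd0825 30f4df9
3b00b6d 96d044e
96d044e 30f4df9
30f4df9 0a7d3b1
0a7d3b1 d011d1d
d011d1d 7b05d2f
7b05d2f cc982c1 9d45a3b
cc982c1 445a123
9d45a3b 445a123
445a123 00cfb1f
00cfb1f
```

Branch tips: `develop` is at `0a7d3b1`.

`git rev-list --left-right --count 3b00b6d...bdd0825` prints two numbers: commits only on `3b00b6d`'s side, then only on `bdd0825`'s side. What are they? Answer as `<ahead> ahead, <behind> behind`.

Reachable from 3b00b6d: {00cfb1f, 0a7d3b1, 30f4df9, 3b00b6d, 445a123, 7b05d2f, 96d044e, 9d45a3b, cc982c1, d011d1d}.
Reachable from bdd0825: {00cfb1f, 0a7d3b1, 30f4df9, 445a123, 7b05d2f, 9d45a3b, bdd0825, cc982c1, d011d1d}.
Only in 3b00b6d's history (ahead): {3b00b6d, 96d044e} — 2.
Only in bdd0825's history (behind): {bdd0825} — 1.

2 ahead, 1 behind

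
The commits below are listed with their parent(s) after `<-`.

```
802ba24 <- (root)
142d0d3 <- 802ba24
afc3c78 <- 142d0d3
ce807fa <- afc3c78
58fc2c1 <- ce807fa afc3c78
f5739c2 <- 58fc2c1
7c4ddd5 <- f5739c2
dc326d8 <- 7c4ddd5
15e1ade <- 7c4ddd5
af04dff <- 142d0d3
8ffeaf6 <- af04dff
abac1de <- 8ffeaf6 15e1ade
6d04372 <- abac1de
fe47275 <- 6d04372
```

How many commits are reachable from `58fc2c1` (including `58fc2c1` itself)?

5

Walking parent pointers from 58fc2c1: reachable set = {142d0d3, 58fc2c1, 802ba24, afc3c78, ce807fa}.
That is 5 commits.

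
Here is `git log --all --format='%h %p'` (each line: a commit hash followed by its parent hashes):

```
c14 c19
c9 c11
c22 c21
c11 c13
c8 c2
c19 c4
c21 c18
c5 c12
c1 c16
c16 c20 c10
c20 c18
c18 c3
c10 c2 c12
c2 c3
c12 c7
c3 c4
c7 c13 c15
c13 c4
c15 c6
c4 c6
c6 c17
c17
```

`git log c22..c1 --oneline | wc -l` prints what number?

9

Reachable from c1: {c1, c10, c12, c13, c15, c16, c17, c18, c2, c20, c3, c4, c6, c7}.
Reachable from c22: {c17, c18, c21, c22, c3, c4, c6}.
In c1's history but not c22's: {c1, c10, c12, c13, c15, c16, c2, c20, c7} — 9 commits.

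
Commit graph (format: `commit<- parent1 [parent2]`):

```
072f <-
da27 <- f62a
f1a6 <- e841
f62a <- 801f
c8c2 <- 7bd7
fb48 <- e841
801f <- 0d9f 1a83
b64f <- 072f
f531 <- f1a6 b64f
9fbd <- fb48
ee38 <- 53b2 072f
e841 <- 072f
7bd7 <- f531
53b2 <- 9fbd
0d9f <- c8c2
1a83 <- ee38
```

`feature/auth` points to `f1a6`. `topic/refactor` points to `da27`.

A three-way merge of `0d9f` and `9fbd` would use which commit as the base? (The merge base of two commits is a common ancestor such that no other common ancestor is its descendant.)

e841

Ancestors of 0d9f: {072f, 0d9f, 7bd7, b64f, c8c2, e841, f1a6, f531}.
Ancestors of 9fbd: {072f, 9fbd, e841, fb48}.
Common ancestors: {072f, e841}.
Among these, e841 is not an ancestor of any other common ancestor — it is the merge base.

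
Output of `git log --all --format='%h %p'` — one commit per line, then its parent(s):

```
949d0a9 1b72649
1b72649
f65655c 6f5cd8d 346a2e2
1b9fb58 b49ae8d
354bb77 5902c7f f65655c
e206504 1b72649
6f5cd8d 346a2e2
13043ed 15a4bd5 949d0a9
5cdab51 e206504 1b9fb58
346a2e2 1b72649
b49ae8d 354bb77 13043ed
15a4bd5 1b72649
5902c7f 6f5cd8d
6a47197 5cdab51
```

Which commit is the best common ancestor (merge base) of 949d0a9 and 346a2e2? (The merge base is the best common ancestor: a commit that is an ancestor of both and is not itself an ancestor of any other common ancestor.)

Ancestors of 949d0a9: {1b72649, 949d0a9}.
Ancestors of 346a2e2: {1b72649, 346a2e2}.
Common ancestors: {1b72649}.
The only common ancestor is 1b72649, so it is the merge base.

1b72649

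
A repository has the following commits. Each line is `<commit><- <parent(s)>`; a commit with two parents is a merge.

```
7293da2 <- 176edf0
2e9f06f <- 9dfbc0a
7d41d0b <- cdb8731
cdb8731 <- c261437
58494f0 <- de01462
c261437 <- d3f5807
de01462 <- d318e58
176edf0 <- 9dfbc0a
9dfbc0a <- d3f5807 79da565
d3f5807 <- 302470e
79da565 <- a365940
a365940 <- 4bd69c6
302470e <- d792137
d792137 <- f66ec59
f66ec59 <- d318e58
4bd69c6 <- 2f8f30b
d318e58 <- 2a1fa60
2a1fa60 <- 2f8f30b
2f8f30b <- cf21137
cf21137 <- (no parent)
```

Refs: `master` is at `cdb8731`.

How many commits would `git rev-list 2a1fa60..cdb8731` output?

7

Reachable from cdb8731: {2a1fa60, 2f8f30b, 302470e, c261437, cdb8731, cf21137, d318e58, d3f5807, d792137, f66ec59}.
Reachable from 2a1fa60: {2a1fa60, 2f8f30b, cf21137}.
In cdb8731's history but not 2a1fa60's: {302470e, c261437, cdb8731, d318e58, d3f5807, d792137, f66ec59} — 7 commits.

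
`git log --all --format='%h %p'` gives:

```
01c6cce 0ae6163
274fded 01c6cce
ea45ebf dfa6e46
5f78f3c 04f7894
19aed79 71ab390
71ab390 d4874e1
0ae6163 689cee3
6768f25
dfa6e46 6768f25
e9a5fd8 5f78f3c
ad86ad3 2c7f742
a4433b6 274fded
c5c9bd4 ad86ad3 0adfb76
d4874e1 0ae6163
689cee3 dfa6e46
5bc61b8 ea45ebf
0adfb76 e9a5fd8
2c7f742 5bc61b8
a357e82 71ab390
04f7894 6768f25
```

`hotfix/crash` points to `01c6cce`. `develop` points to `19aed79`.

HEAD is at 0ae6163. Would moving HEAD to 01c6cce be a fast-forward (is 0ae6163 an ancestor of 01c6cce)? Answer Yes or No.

Yes

A fast-forward from 0ae6163 to 01c6cce is possible iff 0ae6163 is an ancestor of 01c6cce.
Ancestors of 01c6cce: {01c6cce, 0ae6163, 6768f25, 689cee3, dfa6e46}.
0ae6163 is among them, so fast-forward is possible.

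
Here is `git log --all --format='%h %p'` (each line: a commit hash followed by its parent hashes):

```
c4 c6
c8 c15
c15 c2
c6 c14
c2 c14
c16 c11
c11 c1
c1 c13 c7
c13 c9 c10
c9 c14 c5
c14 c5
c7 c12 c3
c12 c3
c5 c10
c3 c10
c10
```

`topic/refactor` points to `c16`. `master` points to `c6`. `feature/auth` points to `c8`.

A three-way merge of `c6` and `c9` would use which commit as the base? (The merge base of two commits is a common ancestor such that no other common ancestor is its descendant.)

Ancestors of c6: {c10, c14, c5, c6}.
Ancestors of c9: {c10, c14, c5, c9}.
Common ancestors: {c10, c14, c5}.
Among these, c14 is not an ancestor of any other common ancestor — it is the merge base.

c14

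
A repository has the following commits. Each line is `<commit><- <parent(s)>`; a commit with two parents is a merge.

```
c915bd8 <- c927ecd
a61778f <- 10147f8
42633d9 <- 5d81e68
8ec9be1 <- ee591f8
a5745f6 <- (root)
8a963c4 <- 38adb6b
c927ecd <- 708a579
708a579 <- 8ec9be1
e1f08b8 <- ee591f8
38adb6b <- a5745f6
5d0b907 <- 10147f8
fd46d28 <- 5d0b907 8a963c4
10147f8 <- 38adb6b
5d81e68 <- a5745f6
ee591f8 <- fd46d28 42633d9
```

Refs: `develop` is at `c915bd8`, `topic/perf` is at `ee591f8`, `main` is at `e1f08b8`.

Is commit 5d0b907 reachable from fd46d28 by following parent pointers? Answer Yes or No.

Yes

Ancestors of fd46d28 (commits reachable by following parents): {10147f8, 38adb6b, 5d0b907, 8a963c4, a5745f6, fd46d28}.
5d0b907 is in that set, so it is an ancestor of fd46d28.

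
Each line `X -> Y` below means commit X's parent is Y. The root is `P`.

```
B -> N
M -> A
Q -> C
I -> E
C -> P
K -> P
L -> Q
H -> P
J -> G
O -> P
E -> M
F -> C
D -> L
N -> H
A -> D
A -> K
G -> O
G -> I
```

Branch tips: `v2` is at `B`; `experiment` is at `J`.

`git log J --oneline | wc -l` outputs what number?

Walking parent pointers from J: reachable set = {A, C, D, E, G, I, J, K, L, M, O, P, Q}.
That is 13 commits.

13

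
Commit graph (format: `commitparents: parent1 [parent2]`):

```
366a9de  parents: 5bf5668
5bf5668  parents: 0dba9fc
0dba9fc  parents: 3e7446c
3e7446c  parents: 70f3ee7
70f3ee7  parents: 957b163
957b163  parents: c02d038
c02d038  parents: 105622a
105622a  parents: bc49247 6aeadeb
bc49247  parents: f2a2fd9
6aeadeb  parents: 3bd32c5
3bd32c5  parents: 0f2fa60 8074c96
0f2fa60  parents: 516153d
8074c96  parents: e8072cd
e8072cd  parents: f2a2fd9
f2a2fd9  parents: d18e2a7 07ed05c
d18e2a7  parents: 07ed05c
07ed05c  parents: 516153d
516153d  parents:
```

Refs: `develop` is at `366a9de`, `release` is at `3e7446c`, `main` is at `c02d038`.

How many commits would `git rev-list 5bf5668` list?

Walking parent pointers from 5bf5668: reachable set = {07ed05c, 0dba9fc, 0f2fa60, 105622a, 3bd32c5, 3e7446c, 516153d, 5bf5668, 6aeadeb, 70f3ee7, 8074c96, 957b163, bc49247, c02d038, d18e2a7, e8072cd, f2a2fd9}.
That is 17 commits.

17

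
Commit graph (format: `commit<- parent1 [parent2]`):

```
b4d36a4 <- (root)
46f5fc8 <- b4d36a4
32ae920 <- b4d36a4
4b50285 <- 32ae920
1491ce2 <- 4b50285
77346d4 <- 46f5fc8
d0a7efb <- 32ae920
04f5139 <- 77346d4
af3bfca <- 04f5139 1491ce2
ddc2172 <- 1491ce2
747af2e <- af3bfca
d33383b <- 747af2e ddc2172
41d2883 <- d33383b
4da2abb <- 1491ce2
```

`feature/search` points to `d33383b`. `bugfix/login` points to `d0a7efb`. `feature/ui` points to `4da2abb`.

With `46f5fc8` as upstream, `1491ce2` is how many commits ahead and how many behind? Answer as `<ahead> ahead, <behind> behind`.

Reachable from 1491ce2: {1491ce2, 32ae920, 4b50285, b4d36a4}.
Reachable from 46f5fc8: {46f5fc8, b4d36a4}.
Only in 1491ce2's history (ahead): {1491ce2, 32ae920, 4b50285} — 3.
Only in 46f5fc8's history (behind): {46f5fc8} — 1.

3 ahead, 1 behind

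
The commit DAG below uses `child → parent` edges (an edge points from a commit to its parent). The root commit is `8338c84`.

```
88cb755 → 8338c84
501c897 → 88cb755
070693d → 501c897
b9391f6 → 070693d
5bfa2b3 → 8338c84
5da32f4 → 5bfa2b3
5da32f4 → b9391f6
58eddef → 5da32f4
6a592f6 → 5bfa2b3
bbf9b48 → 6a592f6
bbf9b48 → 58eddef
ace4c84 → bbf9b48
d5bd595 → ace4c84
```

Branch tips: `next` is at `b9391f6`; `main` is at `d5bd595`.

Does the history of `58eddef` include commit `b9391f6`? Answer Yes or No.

Yes

Ancestors of 58eddef (commits reachable by following parents): {070693d, 501c897, 58eddef, 5bfa2b3, 5da32f4, 8338c84, 88cb755, b9391f6}.
b9391f6 is in that set, so it is an ancestor of 58eddef.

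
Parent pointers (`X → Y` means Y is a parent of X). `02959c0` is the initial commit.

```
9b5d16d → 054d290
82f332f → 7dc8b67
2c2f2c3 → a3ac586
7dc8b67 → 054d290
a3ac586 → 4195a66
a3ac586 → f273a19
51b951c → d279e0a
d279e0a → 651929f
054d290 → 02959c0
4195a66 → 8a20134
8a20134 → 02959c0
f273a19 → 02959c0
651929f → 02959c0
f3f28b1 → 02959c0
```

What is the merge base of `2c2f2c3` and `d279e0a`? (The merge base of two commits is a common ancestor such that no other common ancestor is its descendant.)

02959c0

Ancestors of 2c2f2c3: {02959c0, 2c2f2c3, 4195a66, 8a20134, a3ac586, f273a19}.
Ancestors of d279e0a: {02959c0, 651929f, d279e0a}.
Common ancestors: {02959c0}.
The only common ancestor is 02959c0, so it is the merge base.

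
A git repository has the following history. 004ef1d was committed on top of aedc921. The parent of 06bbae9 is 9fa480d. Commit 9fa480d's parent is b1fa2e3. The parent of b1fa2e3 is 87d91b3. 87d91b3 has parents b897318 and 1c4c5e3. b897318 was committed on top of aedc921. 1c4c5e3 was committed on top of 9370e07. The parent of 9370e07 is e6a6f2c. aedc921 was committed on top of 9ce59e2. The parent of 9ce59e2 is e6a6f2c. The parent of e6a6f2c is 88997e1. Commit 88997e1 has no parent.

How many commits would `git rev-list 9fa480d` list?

10

Walking parent pointers from 9fa480d: reachable set = {1c4c5e3, 87d91b3, 88997e1, 9370e07, 9ce59e2, 9fa480d, aedc921, b1fa2e3, b897318, e6a6f2c}.
That is 10 commits.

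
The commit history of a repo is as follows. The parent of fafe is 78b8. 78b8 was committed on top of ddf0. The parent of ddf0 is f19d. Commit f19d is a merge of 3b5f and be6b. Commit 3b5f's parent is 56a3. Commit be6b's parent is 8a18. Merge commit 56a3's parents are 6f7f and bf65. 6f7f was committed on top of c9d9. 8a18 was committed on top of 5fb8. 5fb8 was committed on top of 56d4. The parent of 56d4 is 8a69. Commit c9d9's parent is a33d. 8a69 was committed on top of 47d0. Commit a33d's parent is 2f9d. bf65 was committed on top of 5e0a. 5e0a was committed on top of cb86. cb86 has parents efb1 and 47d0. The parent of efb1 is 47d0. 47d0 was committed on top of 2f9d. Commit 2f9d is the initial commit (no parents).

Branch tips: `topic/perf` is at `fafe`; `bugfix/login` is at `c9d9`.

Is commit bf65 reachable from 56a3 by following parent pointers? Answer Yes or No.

Yes

Ancestors of 56a3 (commits reachable by following parents): {2f9d, 47d0, 56a3, 5e0a, 6f7f, a33d, bf65, c9d9, cb86, efb1}.
bf65 is in that set, so it is an ancestor of 56a3.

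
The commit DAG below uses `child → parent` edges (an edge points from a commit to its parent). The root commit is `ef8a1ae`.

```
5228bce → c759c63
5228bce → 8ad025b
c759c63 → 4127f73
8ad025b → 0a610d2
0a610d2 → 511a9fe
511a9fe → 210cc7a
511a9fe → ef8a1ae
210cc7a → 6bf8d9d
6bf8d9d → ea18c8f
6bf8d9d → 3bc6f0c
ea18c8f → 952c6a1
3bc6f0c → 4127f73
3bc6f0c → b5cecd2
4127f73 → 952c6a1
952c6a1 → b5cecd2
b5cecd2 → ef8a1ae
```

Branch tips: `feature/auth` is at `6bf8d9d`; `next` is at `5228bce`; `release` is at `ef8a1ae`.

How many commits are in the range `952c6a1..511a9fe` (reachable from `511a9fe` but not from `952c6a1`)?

6

Reachable from 511a9fe: {210cc7a, 3bc6f0c, 4127f73, 511a9fe, 6bf8d9d, 952c6a1, b5cecd2, ea18c8f, ef8a1ae}.
Reachable from 952c6a1: {952c6a1, b5cecd2, ef8a1ae}.
In 511a9fe's history but not 952c6a1's: {210cc7a, 3bc6f0c, 4127f73, 511a9fe, 6bf8d9d, ea18c8f} — 6 commits.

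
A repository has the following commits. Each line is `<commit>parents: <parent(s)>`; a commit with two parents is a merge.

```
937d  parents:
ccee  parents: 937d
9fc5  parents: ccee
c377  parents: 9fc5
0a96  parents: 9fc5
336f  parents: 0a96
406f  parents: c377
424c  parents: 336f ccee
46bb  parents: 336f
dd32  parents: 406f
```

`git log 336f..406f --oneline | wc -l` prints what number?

Reachable from 406f: {406f, 937d, 9fc5, c377, ccee}.
Reachable from 336f: {0a96, 336f, 937d, 9fc5, ccee}.
In 406f's history but not 336f's: {406f, c377} — 2 commits.

2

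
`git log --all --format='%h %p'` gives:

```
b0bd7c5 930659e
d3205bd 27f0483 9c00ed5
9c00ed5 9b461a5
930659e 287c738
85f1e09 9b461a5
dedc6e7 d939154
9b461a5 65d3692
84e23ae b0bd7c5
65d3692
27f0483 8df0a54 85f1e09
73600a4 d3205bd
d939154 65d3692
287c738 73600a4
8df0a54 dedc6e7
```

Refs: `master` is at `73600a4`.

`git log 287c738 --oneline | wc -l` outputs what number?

Walking parent pointers from 287c738: reachable set = {27f0483, 287c738, 65d3692, 73600a4, 85f1e09, 8df0a54, 9b461a5, 9c00ed5, d3205bd, d939154, dedc6e7}.
That is 11 commits.

11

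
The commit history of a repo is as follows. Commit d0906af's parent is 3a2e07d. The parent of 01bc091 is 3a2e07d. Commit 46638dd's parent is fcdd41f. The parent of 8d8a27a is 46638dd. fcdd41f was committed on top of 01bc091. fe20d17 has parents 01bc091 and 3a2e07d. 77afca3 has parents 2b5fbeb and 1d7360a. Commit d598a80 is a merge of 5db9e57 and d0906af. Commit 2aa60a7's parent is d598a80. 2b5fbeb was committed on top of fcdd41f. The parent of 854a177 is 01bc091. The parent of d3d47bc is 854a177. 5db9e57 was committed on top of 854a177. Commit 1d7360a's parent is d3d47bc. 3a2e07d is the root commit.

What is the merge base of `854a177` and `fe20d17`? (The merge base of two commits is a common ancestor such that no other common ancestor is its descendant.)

01bc091

Ancestors of 854a177: {01bc091, 3a2e07d, 854a177}.
Ancestors of fe20d17: {01bc091, 3a2e07d, fe20d17}.
Common ancestors: {01bc091, 3a2e07d}.
Among these, 01bc091 is not an ancestor of any other common ancestor — it is the merge base.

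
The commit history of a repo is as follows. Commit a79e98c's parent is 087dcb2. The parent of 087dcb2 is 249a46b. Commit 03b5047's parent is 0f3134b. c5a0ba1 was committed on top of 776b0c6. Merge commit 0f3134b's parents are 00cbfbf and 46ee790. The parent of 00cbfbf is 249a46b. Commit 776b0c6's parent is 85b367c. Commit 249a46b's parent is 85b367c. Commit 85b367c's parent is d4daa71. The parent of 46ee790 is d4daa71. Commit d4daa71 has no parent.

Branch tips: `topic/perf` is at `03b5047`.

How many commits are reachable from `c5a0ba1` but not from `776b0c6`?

Reachable from c5a0ba1: {776b0c6, 85b367c, c5a0ba1, d4daa71}.
Reachable from 776b0c6: {776b0c6, 85b367c, d4daa71}.
In c5a0ba1's history but not 776b0c6's: {c5a0ba1} — 1 commit.

1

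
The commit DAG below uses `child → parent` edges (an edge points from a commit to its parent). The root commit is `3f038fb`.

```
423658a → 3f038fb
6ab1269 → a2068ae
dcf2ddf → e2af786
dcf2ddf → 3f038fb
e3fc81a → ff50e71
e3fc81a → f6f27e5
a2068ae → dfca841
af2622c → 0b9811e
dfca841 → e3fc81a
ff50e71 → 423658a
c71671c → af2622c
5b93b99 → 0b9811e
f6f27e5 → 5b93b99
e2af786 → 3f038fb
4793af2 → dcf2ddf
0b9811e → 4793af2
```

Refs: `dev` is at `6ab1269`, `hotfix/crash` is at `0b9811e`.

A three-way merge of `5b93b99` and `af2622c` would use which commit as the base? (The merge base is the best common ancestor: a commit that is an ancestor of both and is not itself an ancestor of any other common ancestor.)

0b9811e

Ancestors of 5b93b99: {0b9811e, 3f038fb, 4793af2, 5b93b99, dcf2ddf, e2af786}.
Ancestors of af2622c: {0b9811e, 3f038fb, 4793af2, af2622c, dcf2ddf, e2af786}.
Common ancestors: {0b9811e, 3f038fb, 4793af2, dcf2ddf, e2af786}.
Among these, 0b9811e is not an ancestor of any other common ancestor — it is the merge base.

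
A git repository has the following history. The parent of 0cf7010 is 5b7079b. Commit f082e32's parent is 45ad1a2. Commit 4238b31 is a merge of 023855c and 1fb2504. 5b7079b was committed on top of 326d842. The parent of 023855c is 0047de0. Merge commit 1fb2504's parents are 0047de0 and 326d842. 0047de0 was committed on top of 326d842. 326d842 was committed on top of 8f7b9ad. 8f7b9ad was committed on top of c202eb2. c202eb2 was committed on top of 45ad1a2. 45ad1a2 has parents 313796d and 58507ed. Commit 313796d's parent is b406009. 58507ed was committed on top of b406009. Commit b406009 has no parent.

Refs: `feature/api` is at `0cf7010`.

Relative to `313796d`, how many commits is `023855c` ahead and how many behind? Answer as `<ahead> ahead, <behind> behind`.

Reachable from 023855c: {0047de0, 023855c, 313796d, 326d842, 45ad1a2, 58507ed, 8f7b9ad, b406009, c202eb2}.
Reachable from 313796d: {313796d, b406009}.
Only in 023855c's history (ahead): {0047de0, 023855c, 326d842, 45ad1a2, 58507ed, 8f7b9ad, c202eb2} — 7.
Only in 313796d's history (behind): {} — 0.

7 ahead, 0 behind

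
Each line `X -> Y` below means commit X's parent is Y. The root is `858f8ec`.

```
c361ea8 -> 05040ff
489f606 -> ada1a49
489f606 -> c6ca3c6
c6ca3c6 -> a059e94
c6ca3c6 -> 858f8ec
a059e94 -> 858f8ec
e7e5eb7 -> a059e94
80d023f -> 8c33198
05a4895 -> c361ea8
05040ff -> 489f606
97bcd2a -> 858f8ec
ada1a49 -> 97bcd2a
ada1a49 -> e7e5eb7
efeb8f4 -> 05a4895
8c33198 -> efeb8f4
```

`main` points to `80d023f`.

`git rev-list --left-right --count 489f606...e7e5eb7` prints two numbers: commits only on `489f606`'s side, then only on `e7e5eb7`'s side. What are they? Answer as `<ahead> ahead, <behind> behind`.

4 ahead, 0 behind

Reachable from 489f606: {489f606, 858f8ec, 97bcd2a, a059e94, ada1a49, c6ca3c6, e7e5eb7}.
Reachable from e7e5eb7: {858f8ec, a059e94, e7e5eb7}.
Only in 489f606's history (ahead): {489f606, 97bcd2a, ada1a49, c6ca3c6} — 4.
Only in e7e5eb7's history (behind): {} — 0.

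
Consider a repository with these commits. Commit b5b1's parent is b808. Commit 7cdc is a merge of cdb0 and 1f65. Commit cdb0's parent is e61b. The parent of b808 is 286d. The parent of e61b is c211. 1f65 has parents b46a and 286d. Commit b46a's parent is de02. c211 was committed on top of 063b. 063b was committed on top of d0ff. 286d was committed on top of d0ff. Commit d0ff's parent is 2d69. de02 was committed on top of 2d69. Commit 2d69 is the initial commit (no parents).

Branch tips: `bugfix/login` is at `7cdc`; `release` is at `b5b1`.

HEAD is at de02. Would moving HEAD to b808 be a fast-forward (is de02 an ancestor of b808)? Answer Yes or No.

A fast-forward from de02 to b808 is possible iff de02 is an ancestor of b808.
Ancestors of b808: {286d, 2d69, b808, d0ff}.
de02 is not among them, so fast-forward is not possible.

No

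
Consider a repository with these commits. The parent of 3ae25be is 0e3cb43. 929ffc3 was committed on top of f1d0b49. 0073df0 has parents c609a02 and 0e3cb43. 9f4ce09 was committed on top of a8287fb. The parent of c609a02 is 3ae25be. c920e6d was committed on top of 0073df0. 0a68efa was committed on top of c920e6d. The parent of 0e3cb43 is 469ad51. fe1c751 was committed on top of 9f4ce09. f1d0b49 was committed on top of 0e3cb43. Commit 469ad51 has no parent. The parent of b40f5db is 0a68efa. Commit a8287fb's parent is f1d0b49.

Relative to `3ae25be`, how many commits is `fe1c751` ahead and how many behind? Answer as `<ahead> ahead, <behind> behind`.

Reachable from fe1c751: {0e3cb43, 469ad51, 9f4ce09, a8287fb, f1d0b49, fe1c751}.
Reachable from 3ae25be: {0e3cb43, 3ae25be, 469ad51}.
Only in fe1c751's history (ahead): {9f4ce09, a8287fb, f1d0b49, fe1c751} — 4.
Only in 3ae25be's history (behind): {3ae25be} — 1.

4 ahead, 1 behind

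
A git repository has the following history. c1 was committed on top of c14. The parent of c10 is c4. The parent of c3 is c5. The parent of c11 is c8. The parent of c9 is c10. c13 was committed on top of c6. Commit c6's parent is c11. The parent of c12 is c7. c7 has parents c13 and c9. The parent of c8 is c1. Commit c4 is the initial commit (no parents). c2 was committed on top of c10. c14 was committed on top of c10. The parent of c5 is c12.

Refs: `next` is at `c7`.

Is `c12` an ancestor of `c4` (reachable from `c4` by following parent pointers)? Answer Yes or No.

No

Ancestors of c4: {c4}.
c12 is not in that set, so it is not an ancestor of c4.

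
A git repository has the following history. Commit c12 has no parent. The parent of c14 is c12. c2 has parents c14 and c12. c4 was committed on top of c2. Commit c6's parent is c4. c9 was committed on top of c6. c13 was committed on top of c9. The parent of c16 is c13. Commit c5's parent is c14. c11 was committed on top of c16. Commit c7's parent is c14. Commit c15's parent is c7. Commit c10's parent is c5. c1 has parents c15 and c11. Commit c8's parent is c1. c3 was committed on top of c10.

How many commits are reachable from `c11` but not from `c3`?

7

Reachable from c11: {c11, c12, c13, c14, c16, c2, c4, c6, c9}.
Reachable from c3: {c10, c12, c14, c3, c5}.
In c11's history but not c3's: {c11, c13, c16, c2, c4, c6, c9} — 7 commits.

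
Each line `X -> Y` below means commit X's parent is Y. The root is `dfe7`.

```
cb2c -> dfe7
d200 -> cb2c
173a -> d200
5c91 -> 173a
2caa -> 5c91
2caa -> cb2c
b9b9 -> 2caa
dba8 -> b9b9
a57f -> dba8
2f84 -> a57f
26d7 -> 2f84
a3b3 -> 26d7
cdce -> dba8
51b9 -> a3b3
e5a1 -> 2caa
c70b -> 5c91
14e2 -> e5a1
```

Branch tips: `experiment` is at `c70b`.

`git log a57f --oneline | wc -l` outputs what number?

9

Walking parent pointers from a57f: reachable set = {173a, 2caa, 5c91, a57f, b9b9, cb2c, d200, dba8, dfe7}.
That is 9 commits.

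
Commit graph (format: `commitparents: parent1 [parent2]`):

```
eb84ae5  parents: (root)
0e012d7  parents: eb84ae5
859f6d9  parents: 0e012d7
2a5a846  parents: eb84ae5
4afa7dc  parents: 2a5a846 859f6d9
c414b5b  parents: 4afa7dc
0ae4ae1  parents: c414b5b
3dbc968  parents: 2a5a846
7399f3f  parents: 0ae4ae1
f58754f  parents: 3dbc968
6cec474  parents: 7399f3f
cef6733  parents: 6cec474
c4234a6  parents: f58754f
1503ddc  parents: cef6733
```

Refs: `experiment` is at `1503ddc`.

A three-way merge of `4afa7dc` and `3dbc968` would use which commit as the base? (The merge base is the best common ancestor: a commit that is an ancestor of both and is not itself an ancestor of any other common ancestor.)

2a5a846

Ancestors of 4afa7dc: {0e012d7, 2a5a846, 4afa7dc, 859f6d9, eb84ae5}.
Ancestors of 3dbc968: {2a5a846, 3dbc968, eb84ae5}.
Common ancestors: {2a5a846, eb84ae5}.
Among these, 2a5a846 is not an ancestor of any other common ancestor — it is the merge base.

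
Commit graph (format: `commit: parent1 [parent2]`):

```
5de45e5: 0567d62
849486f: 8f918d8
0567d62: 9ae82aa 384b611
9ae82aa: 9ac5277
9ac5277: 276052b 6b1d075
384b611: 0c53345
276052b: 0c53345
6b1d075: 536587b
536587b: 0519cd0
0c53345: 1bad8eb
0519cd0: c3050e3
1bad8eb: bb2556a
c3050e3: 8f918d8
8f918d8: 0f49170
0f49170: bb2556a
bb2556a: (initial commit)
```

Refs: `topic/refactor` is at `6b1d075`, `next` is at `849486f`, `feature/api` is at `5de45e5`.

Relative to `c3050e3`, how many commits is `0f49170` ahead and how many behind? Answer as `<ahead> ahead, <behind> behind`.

Reachable from 0f49170: {0f49170, bb2556a}.
Reachable from c3050e3: {0f49170, 8f918d8, bb2556a, c3050e3}.
Only in 0f49170's history (ahead): {} — 0.
Only in c3050e3's history (behind): {8f918d8, c3050e3} — 2.

0 ahead, 2 behind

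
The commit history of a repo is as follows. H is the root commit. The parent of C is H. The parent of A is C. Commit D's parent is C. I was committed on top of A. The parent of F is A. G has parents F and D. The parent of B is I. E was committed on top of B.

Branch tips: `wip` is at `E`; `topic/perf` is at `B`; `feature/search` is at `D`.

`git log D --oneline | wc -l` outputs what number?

3

Walking parent pointers from D: reachable set = {C, D, H}.
That is 3 commits.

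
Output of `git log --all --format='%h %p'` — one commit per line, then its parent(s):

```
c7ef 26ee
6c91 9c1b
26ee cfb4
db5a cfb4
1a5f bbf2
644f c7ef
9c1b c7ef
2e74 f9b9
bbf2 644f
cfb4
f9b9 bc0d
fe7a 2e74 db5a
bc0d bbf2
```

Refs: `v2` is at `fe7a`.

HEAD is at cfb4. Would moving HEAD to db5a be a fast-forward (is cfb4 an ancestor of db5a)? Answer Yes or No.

A fast-forward from cfb4 to db5a is possible iff cfb4 is an ancestor of db5a.
Ancestors of db5a: {cfb4, db5a}.
cfb4 is among them, so fast-forward is possible.

Yes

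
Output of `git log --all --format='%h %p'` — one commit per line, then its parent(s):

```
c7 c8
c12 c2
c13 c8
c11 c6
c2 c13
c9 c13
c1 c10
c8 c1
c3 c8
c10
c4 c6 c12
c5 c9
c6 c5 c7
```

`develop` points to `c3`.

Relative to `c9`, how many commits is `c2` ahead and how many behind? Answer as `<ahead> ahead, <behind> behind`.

Reachable from c2: {c1, c10, c13, c2, c8}.
Reachable from c9: {c1, c10, c13, c8, c9}.
Only in c2's history (ahead): {c2} — 1.
Only in c9's history (behind): {c9} — 1.

1 ahead, 1 behind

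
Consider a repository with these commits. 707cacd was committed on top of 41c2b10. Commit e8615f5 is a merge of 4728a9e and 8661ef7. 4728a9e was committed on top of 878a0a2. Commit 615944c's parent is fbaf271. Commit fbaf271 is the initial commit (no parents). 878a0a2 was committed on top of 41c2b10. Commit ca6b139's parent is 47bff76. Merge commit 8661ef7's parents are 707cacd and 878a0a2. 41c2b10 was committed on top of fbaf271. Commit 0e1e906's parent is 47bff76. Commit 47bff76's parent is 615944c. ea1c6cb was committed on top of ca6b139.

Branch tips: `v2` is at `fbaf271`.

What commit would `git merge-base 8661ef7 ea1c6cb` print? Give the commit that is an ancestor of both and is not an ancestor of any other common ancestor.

fbaf271

Ancestors of 8661ef7: {41c2b10, 707cacd, 8661ef7, 878a0a2, fbaf271}.
Ancestors of ea1c6cb: {47bff76, 615944c, ca6b139, ea1c6cb, fbaf271}.
Common ancestors: {fbaf271}.
The only common ancestor is fbaf271, so it is the merge base.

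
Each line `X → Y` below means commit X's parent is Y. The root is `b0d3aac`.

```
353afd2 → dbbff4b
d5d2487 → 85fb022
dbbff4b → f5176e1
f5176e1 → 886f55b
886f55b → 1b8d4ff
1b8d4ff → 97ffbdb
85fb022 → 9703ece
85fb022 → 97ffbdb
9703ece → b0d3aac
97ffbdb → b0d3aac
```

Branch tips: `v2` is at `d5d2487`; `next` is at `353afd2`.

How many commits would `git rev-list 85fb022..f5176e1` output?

3

Reachable from f5176e1: {1b8d4ff, 886f55b, 97ffbdb, b0d3aac, f5176e1}.
Reachable from 85fb022: {85fb022, 9703ece, 97ffbdb, b0d3aac}.
In f5176e1's history but not 85fb022's: {1b8d4ff, 886f55b, f5176e1} — 3 commits.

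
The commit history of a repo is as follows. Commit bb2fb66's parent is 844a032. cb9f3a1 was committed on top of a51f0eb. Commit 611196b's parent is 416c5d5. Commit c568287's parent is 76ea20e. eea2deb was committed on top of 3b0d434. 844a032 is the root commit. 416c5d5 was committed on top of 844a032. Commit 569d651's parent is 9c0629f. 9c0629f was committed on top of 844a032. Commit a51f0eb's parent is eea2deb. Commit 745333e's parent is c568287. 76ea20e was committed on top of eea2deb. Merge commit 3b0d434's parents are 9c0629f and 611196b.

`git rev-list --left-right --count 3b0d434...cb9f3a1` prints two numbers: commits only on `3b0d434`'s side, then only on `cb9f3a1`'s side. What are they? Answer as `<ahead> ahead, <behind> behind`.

Reachable from 3b0d434: {3b0d434, 416c5d5, 611196b, 844a032, 9c0629f}.
Reachable from cb9f3a1: {3b0d434, 416c5d5, 611196b, 844a032, 9c0629f, a51f0eb, cb9f3a1, eea2deb}.
Only in 3b0d434's history (ahead): {} — 0.
Only in cb9f3a1's history (behind): {a51f0eb, cb9f3a1, eea2deb} — 3.

0 ahead, 3 behind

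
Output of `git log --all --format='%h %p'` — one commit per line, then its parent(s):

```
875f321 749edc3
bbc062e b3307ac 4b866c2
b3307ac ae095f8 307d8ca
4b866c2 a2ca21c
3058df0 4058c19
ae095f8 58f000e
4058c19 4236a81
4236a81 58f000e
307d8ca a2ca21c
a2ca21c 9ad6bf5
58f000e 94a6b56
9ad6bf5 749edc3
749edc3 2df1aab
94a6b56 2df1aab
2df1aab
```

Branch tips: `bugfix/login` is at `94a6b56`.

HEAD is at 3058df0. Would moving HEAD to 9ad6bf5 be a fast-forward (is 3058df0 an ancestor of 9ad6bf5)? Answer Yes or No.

A fast-forward from 3058df0 to 9ad6bf5 is possible iff 3058df0 is an ancestor of 9ad6bf5.
Ancestors of 9ad6bf5: {2df1aab, 749edc3, 9ad6bf5}.
3058df0 is not among them, so fast-forward is not possible.

No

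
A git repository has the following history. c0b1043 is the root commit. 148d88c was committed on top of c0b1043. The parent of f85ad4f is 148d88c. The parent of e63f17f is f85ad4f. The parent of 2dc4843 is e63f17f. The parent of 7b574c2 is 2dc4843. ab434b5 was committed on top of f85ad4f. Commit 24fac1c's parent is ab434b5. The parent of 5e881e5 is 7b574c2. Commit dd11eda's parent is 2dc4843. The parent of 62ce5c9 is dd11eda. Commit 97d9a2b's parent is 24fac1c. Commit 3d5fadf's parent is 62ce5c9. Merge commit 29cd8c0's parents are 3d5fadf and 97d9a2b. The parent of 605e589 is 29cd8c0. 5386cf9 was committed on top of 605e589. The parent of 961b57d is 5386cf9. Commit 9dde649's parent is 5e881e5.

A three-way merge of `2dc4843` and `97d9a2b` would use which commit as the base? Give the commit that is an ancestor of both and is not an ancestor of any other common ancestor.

Ancestors of 2dc4843: {148d88c, 2dc4843, c0b1043, e63f17f, f85ad4f}.
Ancestors of 97d9a2b: {148d88c, 24fac1c, 97d9a2b, ab434b5, c0b1043, f85ad4f}.
Common ancestors: {148d88c, c0b1043, f85ad4f}.
Among these, f85ad4f is not an ancestor of any other common ancestor — it is the merge base.

f85ad4f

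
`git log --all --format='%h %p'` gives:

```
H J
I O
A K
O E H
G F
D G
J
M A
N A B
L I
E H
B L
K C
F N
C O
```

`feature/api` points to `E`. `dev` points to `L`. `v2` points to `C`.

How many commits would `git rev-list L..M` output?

Reachable from M: {A, C, E, H, J, K, M, O}.
Reachable from L: {E, H, I, J, L, O}.
In M's history but not L's: {A, C, K, M} — 4 commits.

4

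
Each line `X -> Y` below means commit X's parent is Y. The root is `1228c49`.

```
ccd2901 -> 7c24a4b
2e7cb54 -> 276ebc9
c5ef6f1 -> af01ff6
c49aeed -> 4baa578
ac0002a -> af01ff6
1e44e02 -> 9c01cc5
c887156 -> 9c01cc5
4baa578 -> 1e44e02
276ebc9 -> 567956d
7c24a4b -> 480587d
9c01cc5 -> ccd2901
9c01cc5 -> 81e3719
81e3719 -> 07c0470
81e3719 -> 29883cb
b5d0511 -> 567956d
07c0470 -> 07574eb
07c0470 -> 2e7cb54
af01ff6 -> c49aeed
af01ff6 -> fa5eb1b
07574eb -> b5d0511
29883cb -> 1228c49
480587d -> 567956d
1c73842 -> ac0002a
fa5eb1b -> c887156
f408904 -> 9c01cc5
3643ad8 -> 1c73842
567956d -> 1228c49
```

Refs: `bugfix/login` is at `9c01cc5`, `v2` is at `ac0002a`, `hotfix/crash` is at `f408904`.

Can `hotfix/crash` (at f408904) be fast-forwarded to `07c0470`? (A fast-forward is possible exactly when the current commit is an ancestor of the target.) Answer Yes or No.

No

A fast-forward from f408904 to 07c0470 is possible iff f408904 is an ancestor of 07c0470.
Ancestors of 07c0470: {07574eb, 07c0470, 1228c49, 276ebc9, 2e7cb54, 567956d, b5d0511}.
f408904 is not among them, so fast-forward is not possible.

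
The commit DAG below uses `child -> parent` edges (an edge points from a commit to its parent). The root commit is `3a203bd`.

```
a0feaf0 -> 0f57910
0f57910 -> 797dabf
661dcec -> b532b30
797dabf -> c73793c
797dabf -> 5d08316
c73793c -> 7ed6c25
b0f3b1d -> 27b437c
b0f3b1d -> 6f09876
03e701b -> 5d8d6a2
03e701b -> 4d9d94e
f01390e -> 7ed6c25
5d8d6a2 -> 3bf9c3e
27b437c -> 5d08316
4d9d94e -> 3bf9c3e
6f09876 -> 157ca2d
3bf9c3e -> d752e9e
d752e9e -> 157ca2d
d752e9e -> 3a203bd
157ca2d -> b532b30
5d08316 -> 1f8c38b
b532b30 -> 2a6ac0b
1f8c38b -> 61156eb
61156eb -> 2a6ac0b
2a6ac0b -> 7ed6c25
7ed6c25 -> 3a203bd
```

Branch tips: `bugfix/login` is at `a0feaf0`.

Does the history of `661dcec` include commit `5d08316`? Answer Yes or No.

No

Ancestors of 661dcec: {2a6ac0b, 3a203bd, 661dcec, 7ed6c25, b532b30}.
5d08316 is not in that set, so it is not an ancestor of 661dcec.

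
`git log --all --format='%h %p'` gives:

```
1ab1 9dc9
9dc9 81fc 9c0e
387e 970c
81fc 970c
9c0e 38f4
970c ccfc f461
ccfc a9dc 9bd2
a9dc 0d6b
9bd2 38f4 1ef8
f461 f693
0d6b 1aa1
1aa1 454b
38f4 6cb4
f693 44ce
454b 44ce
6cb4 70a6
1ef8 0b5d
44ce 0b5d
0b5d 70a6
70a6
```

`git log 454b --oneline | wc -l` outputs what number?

Walking parent pointers from 454b: reachable set = {0b5d, 44ce, 454b, 70a6}.
That is 4 commits.

4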